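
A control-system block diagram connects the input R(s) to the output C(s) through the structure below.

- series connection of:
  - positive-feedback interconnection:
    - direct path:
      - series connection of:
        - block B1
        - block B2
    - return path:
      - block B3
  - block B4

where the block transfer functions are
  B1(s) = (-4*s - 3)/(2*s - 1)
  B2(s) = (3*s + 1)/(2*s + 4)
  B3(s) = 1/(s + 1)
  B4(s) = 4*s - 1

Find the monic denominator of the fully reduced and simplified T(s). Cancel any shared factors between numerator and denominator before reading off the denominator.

First reduce the diagram to T(s).

Step 1 - cascade B1, B2 -> (-12*s^2 - 13*s - 3)/(4*s^2 + 6*s - 4)
Step 2 - apply the feedback formula to (B1*B2), B3 -> (-12*s^3 - 25*s^2 - 16*s - 3)/(4*s^3 + 22*s^2 + 15*s - 1)
Step 3 - reduce the series chain [(B1*B2)/(1-(B1*B2)*B3)], B4 -> (-48*s^4 - 88*s^3 - 39*s^2 + 4*s + 3)/(4*s^3 + 22*s^2 + 15*s - 1)
Step 3 gives the fully reduced T(s), with no common factor left to cancel. The denominator's leading coefficient is 4, so divide each of its coefficients by 4 to get the monic form.

Answer: s^3 + 11*s^2/2 + 15*s/4 - 1/4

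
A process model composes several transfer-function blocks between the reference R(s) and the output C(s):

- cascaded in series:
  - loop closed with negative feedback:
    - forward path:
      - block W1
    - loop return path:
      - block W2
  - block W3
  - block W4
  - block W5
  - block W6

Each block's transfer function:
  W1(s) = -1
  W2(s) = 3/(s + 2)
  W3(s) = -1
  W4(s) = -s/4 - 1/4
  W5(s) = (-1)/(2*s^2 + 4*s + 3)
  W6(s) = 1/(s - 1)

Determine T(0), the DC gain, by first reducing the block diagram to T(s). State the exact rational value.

[1] feedback reduction of W1, W2, giving (-s - 2)/(s - 1)
[2] reduce the series chain [W1/(1+W1*W2)], W3, W4, W5, W6, giving (s^2 + 3*s + 2)/(8*s^4 - 12*s^2 - 8*s + 12)
DC gain: substitute s = 0 into T(s) from step 2: T(0) = 2/12 = 1/6.

Final answer: 1/6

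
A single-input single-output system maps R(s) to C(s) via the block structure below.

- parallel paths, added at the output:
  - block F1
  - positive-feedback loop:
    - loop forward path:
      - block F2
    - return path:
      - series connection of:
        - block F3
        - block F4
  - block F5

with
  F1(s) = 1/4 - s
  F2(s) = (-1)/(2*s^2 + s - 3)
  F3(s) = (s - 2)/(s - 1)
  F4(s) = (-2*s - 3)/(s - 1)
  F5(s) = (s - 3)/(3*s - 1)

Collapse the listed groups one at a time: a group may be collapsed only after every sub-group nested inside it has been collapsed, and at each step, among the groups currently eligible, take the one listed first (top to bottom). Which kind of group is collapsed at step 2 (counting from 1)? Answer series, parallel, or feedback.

Step 1: combine F3, F4 in series
Step 2: apply the feedback formula to F2, (F3*F4)
Step 3: parallel reduction of F1, [F2/(1-F2*(F3*F4))], F5
Step 2 collapses a feedback group.

Therefore the answer is feedback.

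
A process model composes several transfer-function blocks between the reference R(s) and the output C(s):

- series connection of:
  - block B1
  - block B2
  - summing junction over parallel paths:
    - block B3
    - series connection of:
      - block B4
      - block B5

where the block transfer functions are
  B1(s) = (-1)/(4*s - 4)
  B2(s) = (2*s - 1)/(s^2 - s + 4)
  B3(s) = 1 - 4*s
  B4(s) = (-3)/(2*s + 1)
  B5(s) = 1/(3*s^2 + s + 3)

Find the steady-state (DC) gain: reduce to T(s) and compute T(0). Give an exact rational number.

(1) reduce the series chain B4, B5; result (-3)/(6*s^3 + 5*s^2 + 7*s + 3)
(2) sum the parallel branches B3, (B4*B5); result (-24*s^4 - 14*s^3 - 23*s^2 - 5*s)/(6*s^3 + 5*s^2 + 7*s + 3)
(3) combine B1, B2, (B3+(B4*B5)) in series; result (48*s^5 + 4*s^4 + 32*s^3 - 13*s^2 - 5*s)/(24*s^6 - 28*s^5 + 108*s^4 - 40*s^3 + 36*s^2 - 52*s - 48)
Step 3 gives the overall T(s). Then T(0) = 0/(-48) = 0.

Hence the answer: 0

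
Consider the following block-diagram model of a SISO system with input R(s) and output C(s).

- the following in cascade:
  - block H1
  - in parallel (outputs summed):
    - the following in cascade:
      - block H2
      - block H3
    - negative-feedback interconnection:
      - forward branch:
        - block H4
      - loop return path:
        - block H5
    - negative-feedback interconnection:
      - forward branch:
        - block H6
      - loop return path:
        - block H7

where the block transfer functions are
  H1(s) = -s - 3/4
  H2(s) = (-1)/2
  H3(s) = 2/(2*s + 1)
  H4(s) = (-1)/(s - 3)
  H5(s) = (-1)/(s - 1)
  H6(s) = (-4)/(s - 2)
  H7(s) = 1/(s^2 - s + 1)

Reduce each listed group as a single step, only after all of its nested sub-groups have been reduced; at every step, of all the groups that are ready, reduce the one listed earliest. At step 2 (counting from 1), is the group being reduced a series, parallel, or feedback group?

(1) cascade H2, H3
(2) feedback reduction of H4, H5
(3) close the feedback loop around H6, H7
(4) reduce the parallel group (H2*H3), [H4/(1+H4*H5)], [H6/(1+H6*H7)]
(5) series reduction of H1, ((H2*H3)+[H4/(1+H4*H5)]+[H6/(1+H6*H7)])
Step 2: feedback.

Answer: feedback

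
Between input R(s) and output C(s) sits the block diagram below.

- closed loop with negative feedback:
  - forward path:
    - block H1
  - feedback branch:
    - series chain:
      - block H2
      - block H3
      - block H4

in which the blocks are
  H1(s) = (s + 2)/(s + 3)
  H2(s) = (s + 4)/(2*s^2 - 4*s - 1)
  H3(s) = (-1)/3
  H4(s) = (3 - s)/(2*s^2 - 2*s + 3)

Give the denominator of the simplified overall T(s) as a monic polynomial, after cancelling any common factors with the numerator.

The answer is s^5 - 71*s^3/12 + 27*s^2/4 - 109*s/12 - 17/4.

Reasoning:
[1] reduce the series chain H2, H3, H4; result (s^2 + s - 12)/(12*s^4 - 36*s^3 + 36*s^2 - 30*s - 9)
[2] apply the feedback formula to H1, (H2*H3*H4); result (12*s^5 - 12*s^4 - 36*s^3 + 42*s^2 - 69*s - 18)/(12*s^5 - 71*s^3 + 81*s^2 - 109*s - 51)
That last expression is T(s), already simplified. Scaling its denominator by 1/12 (the reciprocal of the leading coefficient) yields the monic denominator.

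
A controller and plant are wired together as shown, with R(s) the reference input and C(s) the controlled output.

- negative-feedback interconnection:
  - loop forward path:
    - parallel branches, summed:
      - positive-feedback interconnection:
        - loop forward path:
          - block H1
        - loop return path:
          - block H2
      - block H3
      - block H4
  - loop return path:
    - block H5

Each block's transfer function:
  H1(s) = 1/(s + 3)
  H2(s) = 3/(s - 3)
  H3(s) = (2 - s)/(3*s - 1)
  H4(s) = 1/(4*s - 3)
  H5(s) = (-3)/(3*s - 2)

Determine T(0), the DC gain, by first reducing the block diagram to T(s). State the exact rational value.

Answer: 50/51

Working:
[1] close the feedback loop around H1, H2, giving (s - 3)/(s^2 - 12)
[2] reduce the parallel group [H1/(1-H1*H2)], H3, H4, giving (-4*s^4 + 26*s^3 - 8*s^2 - 126*s + 75)/(12*s^4 - 13*s^3 - 141*s^2 + 156*s - 36)
[3] close the feedback loop around ([H1/(1-H1*H2)]+H3+H4), H5, giving (-12*s^5 + 86*s^4 - 76*s^3 - 362*s^2 + 477*s - 150)/(36*s^5 - 51*s^4 - 475*s^3 + 774*s^2 - 42*s - 153)
That last expression is T(s); at s = 0 only the constant terms survive, so T(0) = -150/(-153) = 50/51.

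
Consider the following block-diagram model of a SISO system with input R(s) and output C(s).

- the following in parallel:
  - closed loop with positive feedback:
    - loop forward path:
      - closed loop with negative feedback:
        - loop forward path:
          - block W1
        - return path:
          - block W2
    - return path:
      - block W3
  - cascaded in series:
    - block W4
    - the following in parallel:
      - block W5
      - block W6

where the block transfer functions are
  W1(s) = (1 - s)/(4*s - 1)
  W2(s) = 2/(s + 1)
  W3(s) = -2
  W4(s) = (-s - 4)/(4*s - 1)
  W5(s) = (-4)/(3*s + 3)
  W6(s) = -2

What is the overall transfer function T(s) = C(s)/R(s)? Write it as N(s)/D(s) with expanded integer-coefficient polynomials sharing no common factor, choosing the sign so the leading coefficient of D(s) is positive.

Reducing step by step:

Step 1 - collapse the loop (W1 forward, W2 return); result (1 - s^2)/(4*s^2 + s + 1)
Step 2 - feedback reduction of [W1/(1+W1*W2)], W3; result (1 - s^2)/(2*s^2 + s + 3)
Step 3 - sum the parallel branches W5, W6; result (-6*s - 10)/(3*s + 3)
Step 4 - reduce the series chain W4, (W5+W6); result (6*s^2 + 34*s + 40)/(12*s^2 + 9*s - 3)
Step 5 - reduce the parallel group [[W1/(1+W1*W2)]/(1-[W1/(1+W1*W2)]*W3)], (W4*(W5+W6)) - this is the overall T(s), already in the required normalized form

Answer: (65*s^3 + 147*s^2 + 151*s + 117)/(24*s^4 + 30*s^3 + 39*s^2 + 24*s - 9)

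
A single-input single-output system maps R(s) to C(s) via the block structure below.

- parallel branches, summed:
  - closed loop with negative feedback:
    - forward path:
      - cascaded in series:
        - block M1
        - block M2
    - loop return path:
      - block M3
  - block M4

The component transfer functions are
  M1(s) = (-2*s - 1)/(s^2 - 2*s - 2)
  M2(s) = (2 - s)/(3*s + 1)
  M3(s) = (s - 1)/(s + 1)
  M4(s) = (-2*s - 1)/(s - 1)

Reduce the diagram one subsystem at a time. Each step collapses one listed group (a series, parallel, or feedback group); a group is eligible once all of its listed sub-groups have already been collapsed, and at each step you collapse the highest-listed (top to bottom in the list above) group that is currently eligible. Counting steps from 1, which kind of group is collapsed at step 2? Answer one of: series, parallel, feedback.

Step 1: multiply M1, M2 (series)
Step 2: apply the feedback formula to (M1*M2), M3
Step 3: add [(M1*M2)/(1+(M1*M2)*M3)], M4 (parallel)
Step 2: feedback.

Hence the answer: feedback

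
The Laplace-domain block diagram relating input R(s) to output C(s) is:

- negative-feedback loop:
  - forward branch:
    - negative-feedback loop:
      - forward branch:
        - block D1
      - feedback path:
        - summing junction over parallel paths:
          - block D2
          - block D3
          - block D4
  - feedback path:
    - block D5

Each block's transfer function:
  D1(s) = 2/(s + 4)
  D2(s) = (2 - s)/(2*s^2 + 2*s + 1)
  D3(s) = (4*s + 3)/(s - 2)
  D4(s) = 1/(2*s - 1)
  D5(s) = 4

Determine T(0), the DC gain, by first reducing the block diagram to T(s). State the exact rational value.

Step 1: add D2, D3, D4 (parallel) = (16*s^4 + 20*s^3 + 13*s^2 - 19*s - 1)/(4*s^4 - 6*s^3 - 4*s^2 - s + 2)
Step 2: close the feedback loop around D1, (D2+D3+D4) = (8*s^4 - 12*s^3 - 8*s^2 - 2*s + 4)/(4*s^5 + 42*s^4 + 12*s^3 + 9*s^2 - 40*s + 6)
Step 3: reduce the feedback loop with forward [D1/(1+D1*(D2+D3+D4))] and return D5 = (8*s^4 - 12*s^3 - 8*s^2 - 2*s + 4)/(4*s^5 + 74*s^4 - 36*s^3 - 23*s^2 - 48*s + 22)
The step-3 result is T(s). Setting s = 0: T(0) = 4/22 = 2/11.

Therefore the answer is 2/11.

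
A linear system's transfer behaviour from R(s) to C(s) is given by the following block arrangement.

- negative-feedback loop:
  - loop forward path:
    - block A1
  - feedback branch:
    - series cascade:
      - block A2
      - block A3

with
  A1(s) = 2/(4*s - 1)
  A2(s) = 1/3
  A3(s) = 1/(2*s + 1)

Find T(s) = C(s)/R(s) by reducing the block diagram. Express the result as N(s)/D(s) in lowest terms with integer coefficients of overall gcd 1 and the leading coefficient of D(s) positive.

Step 1. multiply A2, A3 (series); result 1/(6*s + 3)
Step 2. collapse the loop (A1 forward, (A2*A3) return), giving the overall T(s)

Final answer: (12*s + 6)/(24*s^2 + 6*s - 1)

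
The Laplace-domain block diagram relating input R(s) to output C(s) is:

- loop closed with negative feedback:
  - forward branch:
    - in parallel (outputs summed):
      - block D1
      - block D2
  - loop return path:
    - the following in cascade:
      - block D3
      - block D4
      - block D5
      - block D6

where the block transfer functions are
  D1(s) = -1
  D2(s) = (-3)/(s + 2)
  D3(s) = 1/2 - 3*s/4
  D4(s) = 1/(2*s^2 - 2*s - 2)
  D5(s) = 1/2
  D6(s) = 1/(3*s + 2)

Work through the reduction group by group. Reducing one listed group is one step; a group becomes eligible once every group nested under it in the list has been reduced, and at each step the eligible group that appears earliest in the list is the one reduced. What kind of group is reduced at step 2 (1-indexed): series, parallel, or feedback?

The answer is series.

Reasoning:
(1) parallel reduction of D1, D2
(2) reduce the series chain D3, D4, D5, D6
(3) collapse the loop ((D1+D2) forward, (D3*D4*D5*D6) return)
At step 2 the group reduced is series.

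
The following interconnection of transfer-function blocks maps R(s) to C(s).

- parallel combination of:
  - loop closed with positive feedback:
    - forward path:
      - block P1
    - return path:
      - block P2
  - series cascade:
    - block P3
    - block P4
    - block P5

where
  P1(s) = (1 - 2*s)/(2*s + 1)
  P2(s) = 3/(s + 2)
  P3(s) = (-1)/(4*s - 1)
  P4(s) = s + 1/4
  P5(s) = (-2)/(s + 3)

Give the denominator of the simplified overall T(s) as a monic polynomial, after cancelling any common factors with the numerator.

(1) collapse the loop (P1 forward, P2 return); result (-2*s^2 - 3*s + 2)/(2*s^2 + 11*s - 1)
(2) cascade P3, P4, P5; result (4*s + 1)/(8*s^2 + 22*s - 6)
(3) reduce the parallel group [P1/(1-P1*P2)], (P3*P4*P5); result (-16*s^4 - 60*s^3 + 8*s^2 + 69*s - 13)/(16*s^4 + 132*s^3 + 222*s^2 - 88*s + 6)
T(s) is the step-3 result (common factors already cancelled). Leading coefficient of the denominator: 16. Divide through by 16 for the monic polynomial.

Answer: s^4 + 33*s^3/4 + 111*s^2/8 - 11*s/2 + 3/8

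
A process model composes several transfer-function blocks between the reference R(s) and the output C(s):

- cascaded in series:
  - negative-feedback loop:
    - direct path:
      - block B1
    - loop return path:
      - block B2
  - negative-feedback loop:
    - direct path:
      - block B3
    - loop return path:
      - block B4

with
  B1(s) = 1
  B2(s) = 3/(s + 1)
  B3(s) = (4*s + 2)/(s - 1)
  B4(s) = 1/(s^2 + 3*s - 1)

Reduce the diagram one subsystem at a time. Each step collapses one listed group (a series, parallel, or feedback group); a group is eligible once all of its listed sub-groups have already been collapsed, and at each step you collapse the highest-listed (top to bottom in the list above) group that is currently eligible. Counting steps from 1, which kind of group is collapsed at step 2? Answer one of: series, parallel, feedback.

[1] apply the feedback formula to B1, B2
[2] collapse the loop (B3 forward, B4 return)
[3] reduce the series chain [B1/(1+B1*B2)], [B3/(1+B3*B4)]
So the answer for step 2 is feedback.

Hence the answer: feedback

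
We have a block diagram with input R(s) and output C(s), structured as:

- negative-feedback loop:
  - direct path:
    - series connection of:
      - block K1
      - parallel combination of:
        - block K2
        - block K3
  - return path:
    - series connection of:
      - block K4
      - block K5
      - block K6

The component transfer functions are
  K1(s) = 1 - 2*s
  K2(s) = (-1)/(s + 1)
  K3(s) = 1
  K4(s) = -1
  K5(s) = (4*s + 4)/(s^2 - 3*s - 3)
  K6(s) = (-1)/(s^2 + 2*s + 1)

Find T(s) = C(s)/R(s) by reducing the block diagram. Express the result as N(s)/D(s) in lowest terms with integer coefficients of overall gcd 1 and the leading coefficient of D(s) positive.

First reduce the diagram to T(s).

Step 1: parallel reduction of K2, K3, giving s/(s + 1)
Step 2: combine K1, (K2+K3) in series, giving (-2*s^2 + s)/(s + 1)
Step 3: cascade K4, K5, K6, giving 4/(s^3 - 2*s^2 - 6*s - 3)
Step 4: collapse the loop ((K1*(K2+K3)) forward, (K4*K5*K6) return): this yields T(s), and no further normalization is needed

Answer: (-2*s^5 + 5*s^4 + 10*s^3 - 3*s)/(s^4 - s^3 - 16*s^2 - 5*s - 3)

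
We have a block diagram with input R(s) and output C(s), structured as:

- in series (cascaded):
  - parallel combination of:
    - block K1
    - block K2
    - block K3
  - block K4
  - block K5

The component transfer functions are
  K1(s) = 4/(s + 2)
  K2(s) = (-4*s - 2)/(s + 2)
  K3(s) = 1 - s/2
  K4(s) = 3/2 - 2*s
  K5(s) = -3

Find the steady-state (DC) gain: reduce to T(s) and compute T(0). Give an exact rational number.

[1] add K1, K2, K3 (parallel): (-s^2 - 8*s + 8)/(2*s + 4)
[2] multiply (K1+K2+K3), K4, K5 (series): (-12*s^3 - 87*s^2 + 168*s - 72)/(4*s + 8)
The step-2 result is T(s). Setting s = 0: T(0) = -72/8 = -9.

Therefore the answer is -9.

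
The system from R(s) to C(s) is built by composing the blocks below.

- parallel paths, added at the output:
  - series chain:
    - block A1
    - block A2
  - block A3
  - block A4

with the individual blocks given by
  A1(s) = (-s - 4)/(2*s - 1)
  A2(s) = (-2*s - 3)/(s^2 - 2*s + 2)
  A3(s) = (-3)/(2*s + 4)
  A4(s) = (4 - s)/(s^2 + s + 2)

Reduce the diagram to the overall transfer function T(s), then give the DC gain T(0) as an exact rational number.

Reducing step by step:

Step 1 - reduce the series chain A1, A2; result (2*s^2 + 11*s + 12)/(2*s^3 - 5*s^2 + 6*s - 2)
Step 2 - parallel reduction of (A1*A2), A3, A4; result (-6*s^5 + 61*s^4 + 91*s^3 + 142*s^2 + 242*s + 76)/(4*s^6 + 2*s^5 - 2*s^4 + 8*s^3 - 4*s^2 + 32*s - 16)
The step-2 result is T(s). Setting s = 0: T(0) = 76/(-16) = -19/4.

Answer: -19/4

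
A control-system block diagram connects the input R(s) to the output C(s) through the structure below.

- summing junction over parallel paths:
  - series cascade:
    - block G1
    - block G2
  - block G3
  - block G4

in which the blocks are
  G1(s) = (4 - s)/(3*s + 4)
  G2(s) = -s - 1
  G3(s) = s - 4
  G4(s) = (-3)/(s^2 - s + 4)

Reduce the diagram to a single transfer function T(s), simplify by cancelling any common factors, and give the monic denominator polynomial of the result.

Step 1: multiply G1, G2 (series), giving (s^2 - 3*s - 4)/(3*s + 4)
Step 2: add (G1*G2), G3, G4 (parallel), giving (4*s^4 - 15*s^3 + 7*s^2 - 33*s - 92)/(3*s^3 + s^2 + 8*s + 16)
No further cancellation is possible in the step-2 result, so that is T(s). Its denominator becomes monic after dividing by the leading coefficient 3.

Hence the answer: s^3 + s^2/3 + 8*s/3 + 16/3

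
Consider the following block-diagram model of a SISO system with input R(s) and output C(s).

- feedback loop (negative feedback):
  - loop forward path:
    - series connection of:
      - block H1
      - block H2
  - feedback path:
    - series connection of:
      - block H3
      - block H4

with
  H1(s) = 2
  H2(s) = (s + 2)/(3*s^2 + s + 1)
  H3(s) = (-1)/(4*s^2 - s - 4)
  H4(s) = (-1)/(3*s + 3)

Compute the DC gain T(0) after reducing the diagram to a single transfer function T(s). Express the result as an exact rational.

[1] cascade H1, H2 -> (2*s + 4)/(3*s^2 + s + 1)
[2] reduce the series chain H3, H4 -> 1/(12*s^3 + 9*s^2 - 15*s - 12)
[3] close the feedback loop around (H1*H2), (H3*H4) -> (24*s^4 + 66*s^3 + 6*s^2 - 84*s - 48)/(36*s^5 + 39*s^4 - 24*s^3 - 42*s^2 - 25*s - 8)
DC gain: substitute s = 0 into T(s) from step 3: T(0) = -48/(-8) = 6.

Hence the answer: 6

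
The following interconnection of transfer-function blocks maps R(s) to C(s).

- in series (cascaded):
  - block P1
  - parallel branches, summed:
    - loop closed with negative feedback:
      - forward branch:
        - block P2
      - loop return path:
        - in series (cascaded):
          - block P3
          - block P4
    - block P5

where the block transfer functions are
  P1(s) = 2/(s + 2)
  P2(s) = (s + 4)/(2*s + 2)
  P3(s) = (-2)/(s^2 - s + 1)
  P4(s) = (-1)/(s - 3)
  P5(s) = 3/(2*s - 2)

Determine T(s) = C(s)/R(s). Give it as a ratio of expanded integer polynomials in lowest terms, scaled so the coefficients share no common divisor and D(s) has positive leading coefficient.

[1] reduce the series chain P3, P4, giving 2/(s^3 - 4*s^2 + 4*s - 3)
[2] reduce the feedback loop with forward P2 and return (P3*P4), giving (s^4 - 12*s^2 + 13*s - 12)/(2*s^4 - 6*s^3 + 4*s + 2)
[3] combine [P2/(1+P2*(P3*P4))], P5 in parallel, giving (s^5 + 2*s^4 - 21*s^3 + 25*s^2 - 19*s + 15)/(2*s^5 - 8*s^4 + 6*s^3 + 4*s^2 - 2*s - 2)
[4] cascade P1, ([P2/(1+P2*(P3*P4))]+P5): this yields T(s), and no further normalization is needed

Hence the answer: (s^5 + 2*s^4 - 21*s^3 + 25*s^2 - 19*s + 15)/(s^6 - 2*s^5 - 5*s^4 + 8*s^3 + 3*s^2 - 3*s - 2)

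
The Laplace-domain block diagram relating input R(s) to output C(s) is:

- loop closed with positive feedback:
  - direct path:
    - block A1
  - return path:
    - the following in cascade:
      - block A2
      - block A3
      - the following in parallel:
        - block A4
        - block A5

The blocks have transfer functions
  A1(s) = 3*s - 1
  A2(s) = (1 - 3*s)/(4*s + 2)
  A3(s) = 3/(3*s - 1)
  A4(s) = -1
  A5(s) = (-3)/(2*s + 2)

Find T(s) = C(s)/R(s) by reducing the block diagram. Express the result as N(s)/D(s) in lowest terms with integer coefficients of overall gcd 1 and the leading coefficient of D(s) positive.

Answer: (-24*s^3 - 28*s^2 + 4)/(10*s^2 + 27*s - 19)

Working:
1. add A4, A5 (parallel) = (-2*s - 5)/(2*s + 2)
2. series reduction of A2, A3, (A4+A5) = (6*s + 15)/(8*s^2 + 12*s + 4)
3. apply the feedback formula to A1, (A2*A3*(A4+A5)) - this is the overall T(s), already in the required normalized form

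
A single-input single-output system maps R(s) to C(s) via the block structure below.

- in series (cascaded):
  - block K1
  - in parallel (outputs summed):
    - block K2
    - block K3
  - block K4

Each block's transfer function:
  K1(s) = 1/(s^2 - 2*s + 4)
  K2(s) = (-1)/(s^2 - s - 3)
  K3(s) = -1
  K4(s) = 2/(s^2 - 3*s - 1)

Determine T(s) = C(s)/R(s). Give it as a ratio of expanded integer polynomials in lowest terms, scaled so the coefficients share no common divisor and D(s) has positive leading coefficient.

1. add K2, K3 (parallel) = (-s^2 + s + 2)/(s^2 - s - 3)
2. multiply K1, (K2+K3), K4 (series) - this is the overall T(s), already in the required normalized form

Final answer: (-2*s^2 + 2*s + 4)/(s^6 - 6*s^5 + 11*s^4 - 4*s^3 - 21*s^2 + 34*s + 12)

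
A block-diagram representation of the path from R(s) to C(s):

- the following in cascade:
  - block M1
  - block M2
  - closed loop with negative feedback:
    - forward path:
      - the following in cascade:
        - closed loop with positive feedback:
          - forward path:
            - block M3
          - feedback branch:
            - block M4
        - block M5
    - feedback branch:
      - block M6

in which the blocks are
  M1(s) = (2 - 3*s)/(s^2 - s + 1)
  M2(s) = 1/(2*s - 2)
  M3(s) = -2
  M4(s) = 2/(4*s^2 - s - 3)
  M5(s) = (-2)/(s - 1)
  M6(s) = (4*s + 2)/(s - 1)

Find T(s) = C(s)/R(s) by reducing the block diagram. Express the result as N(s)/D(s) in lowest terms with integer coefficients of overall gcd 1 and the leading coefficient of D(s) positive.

First reduce the diagram to T(s).

[1] feedback reduction of M3, M4, giving (-8*s^2 + 2*s + 6)/(4*s^2 - s + 1)
[2] combine [M3/(1-M3*M4)], M5 in series, giving (16*s + 12)/(4*s^2 - s + 1)
[3] collapse the loop (([M3/(1-M3*M4)]*M5) forward, M6 return), giving (16*s^2 - 4*s - 12)/(4*s^3 + 59*s^2 + 82*s + 23)
[4] reduce the series chain M1, M2, [([M3/(1-M3*M4)]*M5)/(1+([M3/(1-M3*M4)]*M5)*M6)], which is the overall transfer function T(s) = C(s)/R(s) in lowest terms

Answer: (-24*s^2 - 2*s + 12)/(4*s^5 + 55*s^4 + 27*s^3 + 59*s + 23)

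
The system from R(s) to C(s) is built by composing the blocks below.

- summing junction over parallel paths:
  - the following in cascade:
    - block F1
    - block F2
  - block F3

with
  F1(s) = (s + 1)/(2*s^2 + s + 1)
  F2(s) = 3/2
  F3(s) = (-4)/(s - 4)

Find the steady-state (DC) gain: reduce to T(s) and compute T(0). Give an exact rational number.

1. multiply F1, F2 (series) = (3*s + 3)/(4*s^2 + 2*s + 2)
2. add (F1*F2), F3 (parallel) = (-13*s^2 - 17*s - 20)/(4*s^3 - 14*s^2 - 6*s - 8)
DC gain: substitute s = 0 into T(s) from step 2: T(0) = -20/(-8) = 5/2.

Hence the answer: 5/2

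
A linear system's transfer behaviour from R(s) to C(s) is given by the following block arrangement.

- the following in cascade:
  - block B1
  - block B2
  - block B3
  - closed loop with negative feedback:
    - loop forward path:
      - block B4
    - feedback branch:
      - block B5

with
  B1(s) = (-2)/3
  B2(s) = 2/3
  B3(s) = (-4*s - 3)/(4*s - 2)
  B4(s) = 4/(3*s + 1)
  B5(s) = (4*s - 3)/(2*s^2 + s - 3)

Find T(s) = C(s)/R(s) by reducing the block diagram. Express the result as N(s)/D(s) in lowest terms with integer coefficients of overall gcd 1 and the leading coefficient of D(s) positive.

Step 1. collapse the loop (B4 forward, B5 return) -> (8*s^2 + 4*s - 12)/(6*s^3 + 5*s^2 + 8*s - 15)
Step 2. combine B1, B2, B3, [B4/(1+B4*B5)] in series - this is the overall T(s), already in the required normalized form

Answer: (64*s^3 + 80*s^2 - 72*s - 72)/(108*s^4 + 36*s^3 + 99*s^2 - 342*s + 135)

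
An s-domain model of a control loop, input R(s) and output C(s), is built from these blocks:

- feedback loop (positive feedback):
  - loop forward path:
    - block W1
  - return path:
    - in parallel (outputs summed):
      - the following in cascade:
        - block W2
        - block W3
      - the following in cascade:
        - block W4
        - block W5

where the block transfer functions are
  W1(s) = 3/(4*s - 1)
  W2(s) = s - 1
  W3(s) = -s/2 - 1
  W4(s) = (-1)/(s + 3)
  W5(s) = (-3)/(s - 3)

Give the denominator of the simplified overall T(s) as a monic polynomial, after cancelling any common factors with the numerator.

Step 1: combine W2, W3 in series -> -s^2/2 - s/2 + 1
Step 2: cascade W4, W5 -> 3/(s^2 - 9)
Step 3: reduce the parallel group (W2*W3), (W4*W5) -> (-s^4 - s^3 + 11*s^2 + 9*s - 12)/(2*s^2 - 18)
Step 4: collapse the loop (W1 forward, ((W2*W3)+(W4*W5)) return) -> (6*s^2 - 54)/(3*s^4 + 11*s^3 - 35*s^2 - 99*s + 54)
The result of step 4 is T(s) in lowest terms. Its denominator has leading coefficient 3; dividing the denominator through by 3 makes it monic.

Hence the answer: s^4 + 11*s^3/3 - 35*s^2/3 - 33*s + 18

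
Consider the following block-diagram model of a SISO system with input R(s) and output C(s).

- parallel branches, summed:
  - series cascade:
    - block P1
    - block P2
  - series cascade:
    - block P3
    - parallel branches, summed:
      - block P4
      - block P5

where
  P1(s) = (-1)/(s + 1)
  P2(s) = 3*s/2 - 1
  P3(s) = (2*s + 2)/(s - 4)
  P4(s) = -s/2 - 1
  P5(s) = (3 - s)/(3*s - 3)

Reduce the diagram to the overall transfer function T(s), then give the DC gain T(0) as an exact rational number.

Step 1: cascade P1, P2 gives (2 - 3*s)/(2*s + 2)
Step 2: parallel reduction of P4, P5 gives (-3*s^2 - 5*s + 12)/(6*s - 6)
Step 3: reduce the series chain P3, (P4+P5) gives (-3*s^3 - 8*s^2 + 7*s + 12)/(3*s^2 - 15*s + 12)
Step 4: combine (P1*P2), (P3*(P4+P5)) in parallel gives (-6*s^4 - 31*s^3 + 49*s^2 - 28*s + 48)/(6*s^3 - 24*s^2 - 6*s + 24)
DC gain: substitute s = 0 into T(s) from step 4: T(0) = 48/24 = 2.

Final answer: 2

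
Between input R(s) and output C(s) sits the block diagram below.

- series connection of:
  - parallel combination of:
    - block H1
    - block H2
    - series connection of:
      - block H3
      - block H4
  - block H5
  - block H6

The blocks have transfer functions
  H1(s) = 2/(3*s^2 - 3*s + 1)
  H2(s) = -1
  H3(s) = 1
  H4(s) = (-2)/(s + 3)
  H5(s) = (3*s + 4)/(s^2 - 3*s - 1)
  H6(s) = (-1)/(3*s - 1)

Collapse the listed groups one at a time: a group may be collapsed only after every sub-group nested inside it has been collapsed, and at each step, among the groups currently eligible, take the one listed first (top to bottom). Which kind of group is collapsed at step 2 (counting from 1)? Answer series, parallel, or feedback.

Step 1: series reduction of H3, H4
Step 2: parallel reduction of H1, H2, (H3*H4)
Step 3: combine (H1+H2+(H3*H4)), H5, H6 in series
The group at step 2 is a parallel group.

Therefore the answer is parallel.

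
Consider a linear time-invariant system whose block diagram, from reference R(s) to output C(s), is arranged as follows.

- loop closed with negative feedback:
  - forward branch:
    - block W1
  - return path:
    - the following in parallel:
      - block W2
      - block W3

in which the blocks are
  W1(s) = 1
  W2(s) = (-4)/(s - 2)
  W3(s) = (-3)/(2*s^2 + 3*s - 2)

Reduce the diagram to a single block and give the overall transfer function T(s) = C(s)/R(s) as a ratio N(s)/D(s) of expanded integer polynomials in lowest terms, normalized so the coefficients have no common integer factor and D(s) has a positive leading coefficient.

Step 1 - combine W2, W3 in parallel gives (-8*s^2 - 15*s + 14)/(2*s^3 - s^2 - 8*s + 4)
Step 2 - collapse the loop (W1 forward, (W2+W3) return); the result is T(s) itself (integer coefficients, no common factor, positive leading denominator coefficient)

Final answer: (2*s^3 - s^2 - 8*s + 4)/(2*s^3 - 9*s^2 - 23*s + 18)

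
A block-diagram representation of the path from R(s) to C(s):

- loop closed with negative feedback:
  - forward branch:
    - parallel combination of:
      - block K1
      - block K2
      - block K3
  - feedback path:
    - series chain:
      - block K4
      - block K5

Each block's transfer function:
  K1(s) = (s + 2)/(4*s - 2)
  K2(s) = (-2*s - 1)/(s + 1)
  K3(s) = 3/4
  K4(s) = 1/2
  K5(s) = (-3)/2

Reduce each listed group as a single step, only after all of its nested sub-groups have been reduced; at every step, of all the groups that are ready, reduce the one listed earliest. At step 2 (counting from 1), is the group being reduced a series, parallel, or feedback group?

Answer: series

Working:
Step 1 - parallel reduction of K1, K2, K3
Step 2 - combine K4, K5 in series
Step 3 - collapse the loop ((K1+K2+K3) forward, (K4*K5) return)
At step 2 the group reduced is series.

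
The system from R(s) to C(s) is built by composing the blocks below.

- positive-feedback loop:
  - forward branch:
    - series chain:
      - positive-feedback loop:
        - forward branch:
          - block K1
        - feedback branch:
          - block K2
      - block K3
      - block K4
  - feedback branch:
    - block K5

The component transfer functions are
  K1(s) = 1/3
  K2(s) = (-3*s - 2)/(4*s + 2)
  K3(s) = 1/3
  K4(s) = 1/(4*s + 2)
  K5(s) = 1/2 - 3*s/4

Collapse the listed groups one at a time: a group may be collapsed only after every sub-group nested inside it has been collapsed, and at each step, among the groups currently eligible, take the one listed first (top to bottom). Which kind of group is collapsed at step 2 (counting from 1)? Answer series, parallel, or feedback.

1. close the feedback loop around K1, K2
2. combine [K1/(1-K1*K2)], K3, K4 in series
3. collapse the loop (([K1/(1-K1*K2)]*K3*K4) forward, K5 return)
So the answer for step 2 is series.

Therefore the answer is series.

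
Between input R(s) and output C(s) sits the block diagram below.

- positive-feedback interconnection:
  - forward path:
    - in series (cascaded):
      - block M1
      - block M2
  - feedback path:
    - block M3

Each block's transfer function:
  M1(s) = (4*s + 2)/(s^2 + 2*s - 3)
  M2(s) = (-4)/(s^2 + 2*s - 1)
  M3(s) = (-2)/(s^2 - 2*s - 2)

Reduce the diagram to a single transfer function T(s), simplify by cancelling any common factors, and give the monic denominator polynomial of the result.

(1) series reduction of M1, M2 gives (-16*s - 8)/(s^4 + 4*s^3 - 8*s + 3)
(2) feedback reduction of (M1*M2), M3 gives (-16*s^3 + 24*s^2 + 48*s + 16)/(s^6 + 2*s^5 - 10*s^4 - 16*s^3 + 19*s^2 - 22*s - 22)
That last expression is T(s), already simplified, and its denominator is already monic.

Therefore the answer is s^6 + 2*s^5 - 10*s^4 - 16*s^3 + 19*s^2 - 22*s - 22.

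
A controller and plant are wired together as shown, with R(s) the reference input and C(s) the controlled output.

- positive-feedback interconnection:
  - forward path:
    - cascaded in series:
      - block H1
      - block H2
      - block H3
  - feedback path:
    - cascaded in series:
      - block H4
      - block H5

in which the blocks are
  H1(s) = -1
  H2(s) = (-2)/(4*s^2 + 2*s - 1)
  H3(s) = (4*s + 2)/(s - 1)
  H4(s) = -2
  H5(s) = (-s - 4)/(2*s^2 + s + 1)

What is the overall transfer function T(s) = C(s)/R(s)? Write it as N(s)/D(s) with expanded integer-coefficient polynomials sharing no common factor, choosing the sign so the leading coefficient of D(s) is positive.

[1] series reduction of H1, H2, H3, giving (8*s + 4)/(4*s^3 - 2*s^2 - 3*s + 1)
[2] cascade H4, H5, giving (2*s + 8)/(2*s^2 + s + 1)
[3] collapse the loop ((H1*H2*H3) forward, (H4*H5) return), which is the overall transfer function T(s) = C(s)/R(s) in lowest terms

Hence the answer: (16*s^3 + 16*s^2 + 12*s + 4)/(8*s^5 - 4*s^3 - 19*s^2 - 74*s - 31)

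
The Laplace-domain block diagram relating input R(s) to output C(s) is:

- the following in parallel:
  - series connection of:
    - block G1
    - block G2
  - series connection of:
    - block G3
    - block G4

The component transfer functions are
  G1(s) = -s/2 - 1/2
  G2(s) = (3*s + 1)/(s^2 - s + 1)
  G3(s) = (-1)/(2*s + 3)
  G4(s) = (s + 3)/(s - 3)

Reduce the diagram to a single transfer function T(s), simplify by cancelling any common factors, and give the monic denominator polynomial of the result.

Answer: s^4 - 5*s^3/2 - 2*s^2 + 3*s - 9/2

Working:
[1] cascade G1, G2 = (-3*s^2 - 4*s - 1)/(2*s^2 - 2*s + 2)
[2] combine G3, G4 in series = (-s - 3)/(2*s^2 - 3*s - 9)
[3] combine (G1*G2), (G3*G4) in parallel = (-6*s^4 - s^3 + 33*s^2 + 43*s + 3)/(4*s^4 - 10*s^3 - 8*s^2 + 12*s - 18)
That last expression is T(s), already simplified. Scaling its denominator by 1/4 (the reciprocal of the leading coefficient) yields the monic denominator.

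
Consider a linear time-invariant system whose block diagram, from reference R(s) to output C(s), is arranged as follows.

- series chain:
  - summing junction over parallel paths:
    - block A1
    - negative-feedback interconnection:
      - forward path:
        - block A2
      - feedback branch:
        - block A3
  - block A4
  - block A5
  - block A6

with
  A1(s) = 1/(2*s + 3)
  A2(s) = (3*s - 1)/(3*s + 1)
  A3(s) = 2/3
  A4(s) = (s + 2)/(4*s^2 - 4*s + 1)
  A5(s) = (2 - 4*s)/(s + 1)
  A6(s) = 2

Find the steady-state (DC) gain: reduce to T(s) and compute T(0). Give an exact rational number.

(1) apply the feedback formula to A2, A3: (9*s - 3)/(15*s + 1)
(2) reduce the parallel group A1, [A2/(1+A2*A3)]: (18*s^2 + 36*s - 8)/(30*s^2 + 47*s + 3)
(3) combine (A1+[A2/(1+A2*A3)]), A4, A5, A6 in series: (-72*s^3 - 288*s^2 - 256*s + 64)/(60*s^4 + 124*s^3 + 23*s^2 - 44*s - 3)
Step 3 gives the overall T(s). Then T(0) = 64/(-3) = -64/3.

Answer: -64/3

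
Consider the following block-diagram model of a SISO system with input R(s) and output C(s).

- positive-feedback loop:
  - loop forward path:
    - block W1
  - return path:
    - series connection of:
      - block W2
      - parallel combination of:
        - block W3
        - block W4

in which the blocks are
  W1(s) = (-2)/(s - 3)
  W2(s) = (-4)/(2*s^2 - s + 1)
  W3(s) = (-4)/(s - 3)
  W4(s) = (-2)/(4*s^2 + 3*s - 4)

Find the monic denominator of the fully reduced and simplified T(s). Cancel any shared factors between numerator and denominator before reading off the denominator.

First reduce the diagram to T(s).

Step 1: reduce the parallel group W3, W4; result (-16*s^2 - 14*s + 22)/(4*s^3 - 9*s^2 - 13*s + 12)
Step 2: reduce the series chain W2, (W3+W4); result (64*s^2 + 56*s - 88)/(8*s^5 - 22*s^4 - 13*s^3 + 28*s^2 - 25*s + 12)
Step 3: reduce the feedback loop with forward W1 and return (W2*(W3+W4)); result (-16*s^5 + 44*s^4 + 26*s^3 - 56*s^2 + 50*s - 24)/(8*s^6 - 46*s^5 + 53*s^4 + 67*s^3 + 19*s^2 + 199*s - 212)
T(s) is the step-3 result (common factors already cancelled). Leading coefficient of the denominator: 8. Divide through by 8 for the monic polynomial.

Answer: s^6 - 23*s^5/4 + 53*s^4/8 + 67*s^3/8 + 19*s^2/8 + 199*s/8 - 53/2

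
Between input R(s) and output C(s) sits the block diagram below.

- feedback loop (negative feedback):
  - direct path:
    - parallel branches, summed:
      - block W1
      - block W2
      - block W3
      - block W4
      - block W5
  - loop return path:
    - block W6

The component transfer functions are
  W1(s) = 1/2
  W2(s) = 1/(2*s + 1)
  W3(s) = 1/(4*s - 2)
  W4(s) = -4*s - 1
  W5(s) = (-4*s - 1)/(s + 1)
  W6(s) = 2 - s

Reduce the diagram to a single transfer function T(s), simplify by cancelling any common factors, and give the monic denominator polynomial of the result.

First reduce the diagram to T(s).

1. sum the parallel branches W1, W2, W3, W4, W5: (-16*s^4 - 34*s^3 + s^2 + 11*s + 1)/(4*s^3 + 4*s^2 - s - 1)
2. close the feedback loop around (W1+W2+W3+W4+W5), W6: (-16*s^4 - 34*s^3 + s^2 + 11*s + 1)/(16*s^5 + 2*s^4 - 65*s^3 - 5*s^2 + 20*s + 1)
Step 2 gives the fully reduced T(s), with no common factor left to cancel. The denominator's leading coefficient is 16, so divide each of its coefficients by 16 to get the monic form.

Answer: s^5 + s^4/8 - 65*s^3/16 - 5*s^2/16 + 5*s/4 + 1/16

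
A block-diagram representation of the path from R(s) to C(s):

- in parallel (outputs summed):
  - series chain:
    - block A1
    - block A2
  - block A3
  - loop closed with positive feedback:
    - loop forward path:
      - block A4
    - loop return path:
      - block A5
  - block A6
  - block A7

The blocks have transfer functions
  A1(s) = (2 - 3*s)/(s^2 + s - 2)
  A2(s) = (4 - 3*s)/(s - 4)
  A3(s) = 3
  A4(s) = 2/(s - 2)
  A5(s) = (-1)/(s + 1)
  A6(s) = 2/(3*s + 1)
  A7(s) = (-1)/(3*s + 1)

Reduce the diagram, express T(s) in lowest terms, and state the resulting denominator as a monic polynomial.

(1) combine A1, A2 in series: (9*s^2 - 18*s + 8)/(s^3 - 3*s^2 - 6*s + 8)
(2) feedback reduction of A4, A5: (2*s + 2)/(s^2 - s)
(3) combine (A1*A2), A3, [A4/(1-A4*A5)], A6, A7 in parallel: (9*s^5 + 10*s^4 - 115*s^3 - 8*s^2 - 28*s - 16)/(3*s^5 - 8*s^4 - 21*s^3 + 18*s^2 + 8*s)
The result of step 3 is T(s) in lowest terms. Its denominator has leading coefficient 3; dividing the denominator through by 3 makes it monic.

Final answer: s^5 - 8*s^4/3 - 7*s^3 + 6*s^2 + 8*s/3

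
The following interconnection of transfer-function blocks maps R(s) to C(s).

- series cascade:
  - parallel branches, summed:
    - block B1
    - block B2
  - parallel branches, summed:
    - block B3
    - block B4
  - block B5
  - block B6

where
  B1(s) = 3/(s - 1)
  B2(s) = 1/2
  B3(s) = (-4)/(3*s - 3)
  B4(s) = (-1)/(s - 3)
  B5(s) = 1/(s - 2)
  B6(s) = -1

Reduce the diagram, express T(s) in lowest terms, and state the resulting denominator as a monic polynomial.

Answer: s^4 - 7*s^3 + 17*s^2 - 17*s + 6

Working:
Step 1: combine B1, B2 in parallel; result (s + 5)/(2*s - 2)
Step 2: add B3, B4 (parallel); result (15 - 7*s)/(3*s^2 - 12*s + 9)
Step 3: multiply (B1+B2), (B3+B4), B5, B6 (series); result (7*s^2 + 20*s - 75)/(6*s^4 - 42*s^3 + 102*s^2 - 102*s + 36)
Step 3 gives the fully reduced T(s), with no common factor left to cancel. The denominator's leading coefficient is 6, so divide each of its coefficients by 6 to get the monic form.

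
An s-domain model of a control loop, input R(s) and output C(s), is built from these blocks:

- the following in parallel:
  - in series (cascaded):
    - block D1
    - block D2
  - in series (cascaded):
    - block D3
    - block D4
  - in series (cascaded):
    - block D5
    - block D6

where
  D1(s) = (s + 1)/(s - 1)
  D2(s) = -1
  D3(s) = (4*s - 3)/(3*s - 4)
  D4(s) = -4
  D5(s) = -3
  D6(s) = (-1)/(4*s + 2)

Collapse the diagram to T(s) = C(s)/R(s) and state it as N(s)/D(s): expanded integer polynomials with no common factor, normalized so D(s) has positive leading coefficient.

Reducing step by step:

Step 1: reduce the series chain D1, D2 = (-s - 1)/(s - 1)
Step 2: series reduction of D3, D4 = (12 - 16*s)/(3*s - 4)
Step 3: series reduction of D5, D6 = 3/(4*s + 2)
Step 4: sum the parallel branches (D1*D2), (D3*D4), (D5*D6) - this is the overall T(s), already in the required normalized form

Answer: (-76*s^3 + 87*s^2 + 5*s - 4)/(12*s^3 - 22*s^2 + 2*s + 8)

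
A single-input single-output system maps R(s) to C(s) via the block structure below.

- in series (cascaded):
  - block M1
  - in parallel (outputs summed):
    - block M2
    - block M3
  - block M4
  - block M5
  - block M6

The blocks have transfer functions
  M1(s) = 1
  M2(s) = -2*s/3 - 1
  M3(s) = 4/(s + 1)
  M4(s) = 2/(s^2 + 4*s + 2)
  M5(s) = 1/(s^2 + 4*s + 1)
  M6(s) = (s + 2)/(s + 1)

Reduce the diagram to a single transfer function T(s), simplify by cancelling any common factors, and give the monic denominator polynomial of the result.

(1) sum the parallel branches M2, M3 -> (-2*s^2 - 5*s + 9)/(3*s + 3)
(2) cascade M1, (M2+M3), M4, M5, M6 -> (-4*s^3 - 18*s^2 - 2*s + 36)/(3*s^6 + 30*s^5 + 108*s^4 + 174*s^3 + 135*s^2 + 48*s + 6)
T(s) is the step-2 result (common factors already cancelled). Leading coefficient of the denominator: 3. Divide through by 3 for the monic polynomial.

Hence the answer: s^6 + 10*s^5 + 36*s^4 + 58*s^3 + 45*s^2 + 16*s + 2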